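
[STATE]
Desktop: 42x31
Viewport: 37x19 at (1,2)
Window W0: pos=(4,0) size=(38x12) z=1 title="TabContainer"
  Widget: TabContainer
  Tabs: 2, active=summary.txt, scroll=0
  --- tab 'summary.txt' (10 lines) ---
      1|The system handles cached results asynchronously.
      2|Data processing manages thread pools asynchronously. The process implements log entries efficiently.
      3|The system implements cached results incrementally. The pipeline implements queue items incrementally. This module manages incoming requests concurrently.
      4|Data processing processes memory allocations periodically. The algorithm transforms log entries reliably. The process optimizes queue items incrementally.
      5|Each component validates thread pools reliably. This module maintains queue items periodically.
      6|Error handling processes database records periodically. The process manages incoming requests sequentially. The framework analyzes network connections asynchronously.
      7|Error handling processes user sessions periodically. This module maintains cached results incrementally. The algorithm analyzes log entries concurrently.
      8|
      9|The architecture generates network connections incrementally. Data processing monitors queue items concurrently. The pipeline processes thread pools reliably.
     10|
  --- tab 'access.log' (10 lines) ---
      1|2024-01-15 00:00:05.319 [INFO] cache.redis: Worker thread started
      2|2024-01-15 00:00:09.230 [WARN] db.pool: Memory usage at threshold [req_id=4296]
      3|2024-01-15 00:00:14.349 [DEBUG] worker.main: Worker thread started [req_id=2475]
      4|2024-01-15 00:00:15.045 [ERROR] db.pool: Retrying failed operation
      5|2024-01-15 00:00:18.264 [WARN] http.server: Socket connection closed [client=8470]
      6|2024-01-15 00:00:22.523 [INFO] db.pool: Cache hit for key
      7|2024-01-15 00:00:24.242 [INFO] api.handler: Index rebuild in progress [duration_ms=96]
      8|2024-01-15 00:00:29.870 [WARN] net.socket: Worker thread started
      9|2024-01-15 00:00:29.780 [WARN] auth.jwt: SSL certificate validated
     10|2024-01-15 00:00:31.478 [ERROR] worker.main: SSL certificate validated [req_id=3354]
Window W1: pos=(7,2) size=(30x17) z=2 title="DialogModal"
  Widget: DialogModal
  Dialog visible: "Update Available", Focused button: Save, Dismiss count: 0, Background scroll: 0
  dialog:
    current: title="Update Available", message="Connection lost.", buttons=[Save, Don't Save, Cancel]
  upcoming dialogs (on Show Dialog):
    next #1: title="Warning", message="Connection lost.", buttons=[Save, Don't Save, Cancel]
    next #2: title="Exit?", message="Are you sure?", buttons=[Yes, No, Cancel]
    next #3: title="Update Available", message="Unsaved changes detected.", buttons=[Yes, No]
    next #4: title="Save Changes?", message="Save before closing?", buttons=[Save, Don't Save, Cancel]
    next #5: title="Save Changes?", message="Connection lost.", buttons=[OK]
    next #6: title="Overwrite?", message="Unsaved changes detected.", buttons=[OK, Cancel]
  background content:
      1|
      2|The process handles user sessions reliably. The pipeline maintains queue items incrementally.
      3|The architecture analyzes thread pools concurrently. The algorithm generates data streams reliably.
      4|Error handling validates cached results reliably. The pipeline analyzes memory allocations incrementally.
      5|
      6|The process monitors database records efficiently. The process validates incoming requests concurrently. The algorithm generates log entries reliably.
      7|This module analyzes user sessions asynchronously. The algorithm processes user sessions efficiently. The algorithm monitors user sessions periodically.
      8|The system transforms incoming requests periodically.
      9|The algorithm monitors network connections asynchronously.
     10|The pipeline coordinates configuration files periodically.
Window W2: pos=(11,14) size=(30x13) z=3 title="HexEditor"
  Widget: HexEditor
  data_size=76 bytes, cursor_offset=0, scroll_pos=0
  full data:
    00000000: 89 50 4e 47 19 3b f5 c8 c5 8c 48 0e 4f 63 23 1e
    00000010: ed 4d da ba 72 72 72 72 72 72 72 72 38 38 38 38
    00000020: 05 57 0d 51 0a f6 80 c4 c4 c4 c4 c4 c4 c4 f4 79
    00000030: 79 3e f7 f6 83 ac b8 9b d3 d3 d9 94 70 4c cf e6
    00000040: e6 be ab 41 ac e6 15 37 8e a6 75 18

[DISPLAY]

   ┠──┏━━━━━━━━━━━━━━━━━━━━━━━━━━━━┓─
   ┃[s┃ DialogModal                ┃ 
   ┃──┠────────────────────────────┨─
   ┃Th┃                            ┃s
   ┃Da┃The process handles user ses┃o
   ┃Th┃The architecture analyzes th┃u
   ┃Da┃Error handling validates cac┃ 
   ┃Ea┃  ┌──────────────────────┐  ┃p
   ┃Er┃Th│   Update Available   │as┃e
   ┗━━┃Th│   Connection lost.   │se┃━
      ┃Th│[Save]  Don't Save   C│mi┃ 
      ┃Th└──────────────────────┘wo┃ 
      ┃The┏━━━━━━━━━━━━━━━━━━━━━━━━━━
      ┃   ┃ HexEditor                
      ┃   ┠──────────────────────────
      ┃   ┃00000000  89 50 4e 47 19 3
      ┗━━━┃00000010  ed 4d da ba 72 7
          ┃00000020  05 57 0d 51 0a f
          ┃00000030  79 3e f7 f6 83 a


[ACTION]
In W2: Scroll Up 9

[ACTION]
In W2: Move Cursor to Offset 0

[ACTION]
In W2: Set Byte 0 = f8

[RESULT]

   ┠──┏━━━━━━━━━━━━━━━━━━━━━━━━━━━━┓─
   ┃[s┃ DialogModal                ┃ 
   ┃──┠────────────────────────────┨─
   ┃Th┃                            ┃s
   ┃Da┃The process handles user ses┃o
   ┃Th┃The architecture analyzes th┃u
   ┃Da┃Error handling validates cac┃ 
   ┃Ea┃  ┌──────────────────────┐  ┃p
   ┃Er┃Th│   Update Available   │as┃e
   ┗━━┃Th│   Connection lost.   │se┃━
      ┃Th│[Save]  Don't Save   C│mi┃ 
      ┃Th└──────────────────────┘wo┃ 
      ┃The┏━━━━━━━━━━━━━━━━━━━━━━━━━━
      ┃   ┃ HexEditor                
      ┃   ┠──────────────────────────
      ┃   ┃00000000  F8 50 4e 47 19 3
      ┗━━━┃00000010  ed 4d da ba 72 7
          ┃00000020  05 57 0d 51 0a f
          ┃00000030  79 3e f7 f6 83 a


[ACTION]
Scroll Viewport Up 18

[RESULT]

   ┏━━━━━━━━━━━━━━━━━━━━━━━━━━━━━━━━━
   ┃ TabContainer                    
   ┠──┏━━━━━━━━━━━━━━━━━━━━━━━━━━━━┓─
   ┃[s┃ DialogModal                ┃ 
   ┃──┠────────────────────────────┨─
   ┃Th┃                            ┃s
   ┃Da┃The process handles user ses┃o
   ┃Th┃The architecture analyzes th┃u
   ┃Da┃Error handling validates cac┃ 
   ┃Ea┃  ┌──────────────────────┐  ┃p
   ┃Er┃Th│   Update Available   │as┃e
   ┗━━┃Th│   Connection lost.   │se┃━
      ┃Th│[Save]  Don't Save   C│mi┃ 
      ┃Th└──────────────────────┘wo┃ 
      ┃The┏━━━━━━━━━━━━━━━━━━━━━━━━━━
      ┃   ┃ HexEditor                
      ┃   ┠──────────────────────────
      ┃   ┃00000000  F8 50 4e 47 19 3
      ┗━━━┃00000010  ed 4d da ba 72 7


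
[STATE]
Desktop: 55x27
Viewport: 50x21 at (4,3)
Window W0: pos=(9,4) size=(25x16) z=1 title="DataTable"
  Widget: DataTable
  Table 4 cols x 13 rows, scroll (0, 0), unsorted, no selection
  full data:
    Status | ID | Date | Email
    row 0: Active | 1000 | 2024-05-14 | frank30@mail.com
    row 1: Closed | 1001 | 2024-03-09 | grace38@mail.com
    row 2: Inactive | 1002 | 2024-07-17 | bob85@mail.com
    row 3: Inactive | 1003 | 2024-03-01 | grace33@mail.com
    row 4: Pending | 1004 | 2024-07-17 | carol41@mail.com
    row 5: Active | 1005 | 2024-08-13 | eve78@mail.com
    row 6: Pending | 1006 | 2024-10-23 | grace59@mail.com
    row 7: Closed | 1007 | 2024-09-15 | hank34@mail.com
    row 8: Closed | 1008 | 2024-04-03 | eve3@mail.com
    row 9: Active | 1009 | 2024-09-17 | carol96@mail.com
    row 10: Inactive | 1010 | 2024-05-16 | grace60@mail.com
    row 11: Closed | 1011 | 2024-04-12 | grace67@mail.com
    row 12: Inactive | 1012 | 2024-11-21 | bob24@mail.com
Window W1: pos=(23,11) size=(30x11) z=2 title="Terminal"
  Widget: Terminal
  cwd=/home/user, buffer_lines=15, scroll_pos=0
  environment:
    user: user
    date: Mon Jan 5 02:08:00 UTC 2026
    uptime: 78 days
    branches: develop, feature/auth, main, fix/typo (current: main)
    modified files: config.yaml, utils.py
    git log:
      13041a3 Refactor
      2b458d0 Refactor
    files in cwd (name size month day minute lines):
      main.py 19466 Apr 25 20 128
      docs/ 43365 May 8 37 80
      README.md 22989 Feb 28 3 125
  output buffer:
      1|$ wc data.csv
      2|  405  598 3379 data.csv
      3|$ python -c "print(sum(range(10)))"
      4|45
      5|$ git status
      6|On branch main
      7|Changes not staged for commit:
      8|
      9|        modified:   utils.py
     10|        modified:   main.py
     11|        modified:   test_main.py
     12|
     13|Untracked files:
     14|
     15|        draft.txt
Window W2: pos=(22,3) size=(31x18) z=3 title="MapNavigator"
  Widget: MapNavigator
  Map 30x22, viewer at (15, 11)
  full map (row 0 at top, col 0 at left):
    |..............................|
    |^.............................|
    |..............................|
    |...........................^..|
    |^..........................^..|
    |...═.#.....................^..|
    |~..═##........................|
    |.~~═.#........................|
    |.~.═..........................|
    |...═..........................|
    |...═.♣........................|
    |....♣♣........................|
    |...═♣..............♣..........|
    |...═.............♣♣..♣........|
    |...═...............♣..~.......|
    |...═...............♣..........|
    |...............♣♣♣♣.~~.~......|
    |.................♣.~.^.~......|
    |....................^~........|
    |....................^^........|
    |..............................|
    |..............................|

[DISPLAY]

                  ┏━━━━━━━━━━━━━━━━━━━━━━━━━━━━━┓ 
     ┏━━━━━━━━━━━━┃ MapNavigator                ┃ 
     ┃ DataTable  ┠─────────────────────────────┨ 
     ┠────────────┃..........................^..┃ 
     ┃Status  │ID ┃..═.#.....................^..┃ 
     ┃────────┼───┃..═##........................┃ 
     ┃Active  │100┃~~═.#........................┃ 
     ┃Closed  │100┃~.═..........................┃ 
     ┃Inactive│100┃..═..........................┃ 
     ┃Inactive│100┃..═.♣........................┃ 
     ┃Pending │100┃...♣♣.........@..............┃ 
     ┃Active  │100┃..═♣..............♣..........┃ 
     ┃Pending │100┃..═.............♣♣..♣........┃ 
     ┃Closed  │100┃..═...............♣..~.......┃ 
     ┃Closed  │100┃..═...............♣..........┃ 
     ┃Active  │100┃..............♣♣♣♣.~~.~......┃ 
     ┗━━━━━━━━━━━━┃................♣.~.^.~......┃ 
                  ┗━━━━━━━━━━━━━━━━━━━━━━━━━━━━━┛ 
                   ┗━━━━━━━━━━━━━━━━━━━━━━━━━━━━┛ 
                                                  
                                                  


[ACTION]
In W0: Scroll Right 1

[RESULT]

                  ┏━━━━━━━━━━━━━━━━━━━━━━━━━━━━━┓ 
     ┏━━━━━━━━━━━━┃ MapNavigator                ┃ 
     ┃ DataTable  ┠─────────────────────────────┨ 
     ┠────────────┃..........................^..┃ 
     ┃tatus  │ID  ┃..═.#.....................^..┃ 
     ┃───────┼────┃..═##........................┃ 
     ┃ctive  │1000┃~~═.#........................┃ 
     ┃losed  │1001┃~.═..........................┃ 
     ┃nactive│1002┃..═..........................┃ 
     ┃nactive│1003┃..═.♣........................┃ 
     ┃ending │1004┃...♣♣.........@..............┃ 
     ┃ctive  │1005┃..═♣..............♣..........┃ 
     ┃ending │1006┃..═.............♣♣..♣........┃ 
     ┃losed  │1007┃..═...............♣..~.......┃ 
     ┃losed  │1008┃..═...............♣..........┃ 
     ┃ctive  │1009┃..............♣♣♣♣.~~.~......┃ 
     ┗━━━━━━━━━━━━┃................♣.~.^.~......┃ 
                  ┗━━━━━━━━━━━━━━━━━━━━━━━━━━━━━┛ 
                   ┗━━━━━━━━━━━━━━━━━━━━━━━━━━━━┛ 
                                                  
                                                  


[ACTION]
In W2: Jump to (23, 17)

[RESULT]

                  ┏━━━━━━━━━━━━━━━━━━━━━━━━━━━━━┓ 
     ┏━━━━━━━━━━━━┃ MapNavigator                ┃ 
     ┃ DataTable  ┠─────────────────────────────┨ 
     ┠────────────┃.....................        ┃ 
     ┃tatus  │ID  ┃.....................        ┃ 
     ┃───────┼────┃..........♣..........        ┃ 
     ┃ctive  │1000┃........♣♣..♣........        ┃ 
     ┃losed  │1001┃..........♣..~.......        ┃ 
     ┃nactive│1002┃..........♣..........        ┃ 
     ┃nactive│1003┃......♣♣♣♣.~~.~......        ┃ 
     ┃ending │1004┃........♣.~.^.@......        ┃ 
     ┃ctive  │1005┃...........^~........        ┃ 
     ┃ending │1006┃...........^^........        ┃ 
     ┃losed  │1007┃.....................        ┃ 
     ┃losed  │1008┃.....................        ┃ 
     ┃ctive  │1009┃                             ┃ 
     ┗━━━━━━━━━━━━┃                             ┃ 
                  ┗━━━━━━━━━━━━━━━━━━━━━━━━━━━━━┛ 
                   ┗━━━━━━━━━━━━━━━━━━━━━━━━━━━━┛ 
                                                  
                                                  


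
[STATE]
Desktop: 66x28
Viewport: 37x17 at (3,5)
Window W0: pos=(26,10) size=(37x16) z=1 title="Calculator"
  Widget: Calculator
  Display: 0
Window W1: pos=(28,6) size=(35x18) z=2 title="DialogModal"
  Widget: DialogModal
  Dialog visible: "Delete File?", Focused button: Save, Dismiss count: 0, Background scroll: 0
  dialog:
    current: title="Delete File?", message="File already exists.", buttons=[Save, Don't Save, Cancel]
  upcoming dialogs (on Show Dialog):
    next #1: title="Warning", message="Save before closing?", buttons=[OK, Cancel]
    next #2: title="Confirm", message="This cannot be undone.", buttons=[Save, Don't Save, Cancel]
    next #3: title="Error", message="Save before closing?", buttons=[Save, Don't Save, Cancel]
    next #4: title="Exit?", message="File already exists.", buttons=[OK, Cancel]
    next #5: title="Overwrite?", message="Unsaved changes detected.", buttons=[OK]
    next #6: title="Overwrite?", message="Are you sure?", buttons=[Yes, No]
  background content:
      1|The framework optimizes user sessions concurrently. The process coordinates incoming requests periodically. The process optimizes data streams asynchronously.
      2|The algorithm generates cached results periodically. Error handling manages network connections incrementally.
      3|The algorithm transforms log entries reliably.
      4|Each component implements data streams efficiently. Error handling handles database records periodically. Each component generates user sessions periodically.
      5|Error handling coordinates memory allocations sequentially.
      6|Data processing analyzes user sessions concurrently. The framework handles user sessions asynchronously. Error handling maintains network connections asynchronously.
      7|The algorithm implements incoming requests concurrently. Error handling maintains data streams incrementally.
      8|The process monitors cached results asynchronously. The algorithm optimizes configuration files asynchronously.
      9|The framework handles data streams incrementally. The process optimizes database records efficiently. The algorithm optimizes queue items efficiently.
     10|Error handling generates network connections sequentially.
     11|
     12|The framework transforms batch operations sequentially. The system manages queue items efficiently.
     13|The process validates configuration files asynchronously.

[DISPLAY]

                                     
                         ┏━━━━━━━━━━━
                         ┃ DialogModa
                         ┠───────────
                         ┃The framewo
                       ┏━┃The algorit
                       ┃ ┃The algorit
                       ┠─┃Each compon
                       ┃ ┃Er┌────────
                       ┃┌┃Da│        
                       ┃│┃Th│    File
                       ┃├┃Th│[Save]  
                       ┃│┃Th└────────
                       ┃├┃Error handl
                       ┃│┃           
                       ┃├┃The framewo
                       ┃│┃The process


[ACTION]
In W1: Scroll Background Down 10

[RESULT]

                                     
                         ┏━━━━━━━━━━━
                         ┃ DialogModa
                         ┠───────────
                         ┃           
                       ┏━┃The framewo
                       ┃ ┃The process
                       ┠─┃           
                       ┃ ┃  ┌────────
                       ┃┌┃  │        
                       ┃│┃  │    File
                       ┃├┃  │[Save]  
                       ┃│┃  └────────
                       ┃├┃           
                       ┃│┃           
                       ┃├┃           
                       ┃│┃           


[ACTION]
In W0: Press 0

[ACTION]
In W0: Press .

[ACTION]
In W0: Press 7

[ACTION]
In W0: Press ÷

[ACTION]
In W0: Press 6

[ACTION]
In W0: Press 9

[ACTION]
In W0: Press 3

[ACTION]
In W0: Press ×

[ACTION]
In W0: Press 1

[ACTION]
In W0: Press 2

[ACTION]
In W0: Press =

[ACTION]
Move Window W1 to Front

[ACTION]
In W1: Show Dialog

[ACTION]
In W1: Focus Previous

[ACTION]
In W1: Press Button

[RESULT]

                                     
                         ┏━━━━━━━━━━━
                         ┃ DialogModa
                         ┠───────────
                         ┃           
                       ┏━┃The framewo
                       ┃ ┃The process
                       ┠─┃           
                       ┃ ┃           
                       ┃┌┃           
                       ┃│┃           
                       ┃├┃           
                       ┃│┃           
                       ┃├┃           
                       ┃│┃           
                       ┃├┃           
                       ┃│┃           


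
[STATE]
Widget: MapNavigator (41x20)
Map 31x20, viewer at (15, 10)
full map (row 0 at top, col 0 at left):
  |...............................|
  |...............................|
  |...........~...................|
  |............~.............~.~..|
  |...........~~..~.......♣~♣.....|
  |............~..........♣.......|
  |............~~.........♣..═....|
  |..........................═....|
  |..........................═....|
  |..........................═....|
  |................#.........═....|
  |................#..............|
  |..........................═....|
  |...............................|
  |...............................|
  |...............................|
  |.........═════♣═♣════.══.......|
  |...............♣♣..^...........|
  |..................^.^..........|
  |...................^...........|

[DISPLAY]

     ...............................     
     ...............................     
     ...........~...................     
     ............~.............~.~..     
     ...........~~..~.......♣~♣.....     
     ............~..........♣.......     
     ............~~.........♣..═....     
     ..........................═....     
     ..........................═....     
     ..........................═....     
     ...............@#.........═....     
     ................#..............     
     ..........................═....     
     ...............................     
     ...............................     
     ...............................     
     .........═════♣═♣════.══.......     
     ...............♣♣..^...........     
     ..................^.^..........     
     ...................^...........     


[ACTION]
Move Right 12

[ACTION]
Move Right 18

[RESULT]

.....................                    
.....................                    
.~...................                    
..~.............~.~..                    
.~~..~.......♣~♣.....                    
..~..........♣.......                    
..~~.........♣..═....                    
................═....                    
................═....                    
................═....                    
......#.........═...@                    
......#..............                    
................═....                    
.....................                    
.....................                    
.....................                    
════♣═♣════.══.......                    
.....♣♣..^...........                    
........^.^..........                    
.........^...........                    


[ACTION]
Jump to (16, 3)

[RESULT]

                                         
                                         
                                         
                                         
                                         
                                         
                                         
    ...............................      
    ...............................      
    ...........~...................      
    ............~...@.........~.~..      
    ...........~~..~.......♣~♣.....      
    ............~..........♣.......      
    ............~~.........♣..═....      
    ..........................═....      
    ..........................═....      
    ..........................═....      
    ................#.........═....      
    ................#..............      
    ..........................═....      


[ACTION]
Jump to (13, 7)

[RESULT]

                                         
                                         
                                         
       ...............................   
       ...............................   
       ...........~...................   
       ............~.............~.~..   
       ...........~~..~.......♣~♣.....   
       ............~..........♣.......   
       ............~~.........♣..═....   
       .............@............═....   
       ..........................═....   
       ..........................═....   
       ................#.........═....   
       ................#..............   
       ..........................═....   
       ...............................   
       ...............................   
       ...............................   
       .........═════♣═♣════.══.......   


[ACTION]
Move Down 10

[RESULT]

       ..........................═....   
       ..........................═....   
       ..........................═....   
       ................#.........═....   
       ................#..............   
       ..........................═....   
       ...............................   
       ...............................   
       ...............................   
       .........═════♣═♣════.══.......   
       .............@.♣♣..^...........   
       ..................^.^..........   
       ...................^...........   
                                         
                                         
                                         
                                         
                                         
                                         
                                         


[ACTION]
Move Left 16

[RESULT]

                    .....................
                    .....................
                    .....................
                    ................#....
                    ................#....
                    .....................
                    .....................
                    .....................
                    .....................
                    .........═════♣═♣════
                    @..............♣♣..^.
                    ..................^.^
                    ...................^.
                                         
                                         
                                         
                                         
                                         
                                         
                                         


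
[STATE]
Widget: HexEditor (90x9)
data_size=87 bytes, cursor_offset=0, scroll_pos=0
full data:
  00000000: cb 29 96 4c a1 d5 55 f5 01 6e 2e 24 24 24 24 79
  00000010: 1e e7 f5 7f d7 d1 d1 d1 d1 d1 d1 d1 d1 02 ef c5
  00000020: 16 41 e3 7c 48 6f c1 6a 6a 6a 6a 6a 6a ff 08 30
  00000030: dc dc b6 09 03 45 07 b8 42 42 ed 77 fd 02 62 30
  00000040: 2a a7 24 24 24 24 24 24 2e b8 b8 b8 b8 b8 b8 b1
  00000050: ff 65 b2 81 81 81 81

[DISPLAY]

00000000  CB 29 96 4c a1 d5 55 f5  01 6e 2e 24 24 24 24 79  |.).L..U..n.$$$$y|            
00000010  1e e7 f5 7f d7 d1 d1 d1  d1 d1 d1 d1 d1 02 ef c5  |................|            
00000020  16 41 e3 7c 48 6f c1 6a  6a 6a 6a 6a 6a ff 08 30  |.A.|Ho.jjjjjj..0|            
00000030  dc dc b6 09 03 45 07 b8  42 42 ed 77 fd 02 62 30  |.....E..BB.w..b0|            
00000040  2a a7 24 24 24 24 24 24  2e b8 b8 b8 b8 b8 b8 b1  |*.$$$$$$........|            
00000050  ff 65 b2 81 81 81 81                              |.e.....         |            
                                                                                          
                                                                                          
                                                                                          


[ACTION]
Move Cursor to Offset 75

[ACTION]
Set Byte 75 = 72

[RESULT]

00000000  cb 29 96 4c a1 d5 55 f5  01 6e 2e 24 24 24 24 79  |.).L..U..n.$$$$y|            
00000010  1e e7 f5 7f d7 d1 d1 d1  d1 d1 d1 d1 d1 02 ef c5  |................|            
00000020  16 41 e3 7c 48 6f c1 6a  6a 6a 6a 6a 6a ff 08 30  |.A.|Ho.jjjjjj..0|            
00000030  dc dc b6 09 03 45 07 b8  42 42 ed 77 fd 02 62 30  |.....E..BB.w..b0|            
00000040  2a a7 24 24 24 24 24 24  2e b8 b8 72 b8 b8 b8 b1  |*.$$$$$$...r....|            
00000050  ff 65 b2 81 81 81 81                              |.e.....         |            
                                                                                          
                                                                                          
                                                                                          


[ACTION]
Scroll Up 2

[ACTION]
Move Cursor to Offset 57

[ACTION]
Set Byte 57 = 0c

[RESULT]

00000000  cb 29 96 4c a1 d5 55 f5  01 6e 2e 24 24 24 24 79  |.).L..U..n.$$$$y|            
00000010  1e e7 f5 7f d7 d1 d1 d1  d1 d1 d1 d1 d1 02 ef c5  |................|            
00000020  16 41 e3 7c 48 6f c1 6a  6a 6a 6a 6a 6a ff 08 30  |.A.|Ho.jjjjjj..0|            
00000030  dc dc b6 09 03 45 07 b8  42 0C ed 77 fd 02 62 30  |.....E..B..w..b0|            
00000040  2a a7 24 24 24 24 24 24  2e b8 b8 72 b8 b8 b8 b1  |*.$$$$$$...r....|            
00000050  ff 65 b2 81 81 81 81                              |.e.....         |            
                                                                                          
                                                                                          
                                                                                          


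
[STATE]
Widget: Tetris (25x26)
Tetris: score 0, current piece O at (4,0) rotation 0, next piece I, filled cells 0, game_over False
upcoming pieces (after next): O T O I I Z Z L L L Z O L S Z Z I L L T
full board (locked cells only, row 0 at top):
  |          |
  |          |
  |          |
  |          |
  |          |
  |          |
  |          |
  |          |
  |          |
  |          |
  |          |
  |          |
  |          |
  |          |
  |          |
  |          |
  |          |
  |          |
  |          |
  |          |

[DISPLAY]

    ▓▓    │Next:         
    ▓▓    │████          
          │              
          │              
          │              
          │              
          │Score:        
          │0             
          │              
          │              
          │              
          │              
          │              
          │              
          │              
          │              
          │              
          │              
          │              
          │              
          │              
          │              
          │              
          │              
          │              
          │              


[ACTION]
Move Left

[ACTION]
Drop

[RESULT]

          │Next:         
   ▓▓     │████          
   ▓▓     │              
          │              
          │              
          │              
          │Score:        
          │0             
          │              
          │              
          │              
          │              
          │              
          │              
          │              
          │              
          │              
          │              
          │              
          │              
          │              
          │              
          │              
          │              
          │              
          │              


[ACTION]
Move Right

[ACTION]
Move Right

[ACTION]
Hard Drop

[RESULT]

   ████   │Next:         
          │▓▓            
          │▓▓            
          │              
          │              
          │              
          │Score:        
          │0             
          │              
          │              
          │              
          │              
          │              
          │              
          │              
          │              
          │              
          │              
     ▓▓   │              
     ▓▓   │              
          │              
          │              
          │              
          │              
          │              
          │              


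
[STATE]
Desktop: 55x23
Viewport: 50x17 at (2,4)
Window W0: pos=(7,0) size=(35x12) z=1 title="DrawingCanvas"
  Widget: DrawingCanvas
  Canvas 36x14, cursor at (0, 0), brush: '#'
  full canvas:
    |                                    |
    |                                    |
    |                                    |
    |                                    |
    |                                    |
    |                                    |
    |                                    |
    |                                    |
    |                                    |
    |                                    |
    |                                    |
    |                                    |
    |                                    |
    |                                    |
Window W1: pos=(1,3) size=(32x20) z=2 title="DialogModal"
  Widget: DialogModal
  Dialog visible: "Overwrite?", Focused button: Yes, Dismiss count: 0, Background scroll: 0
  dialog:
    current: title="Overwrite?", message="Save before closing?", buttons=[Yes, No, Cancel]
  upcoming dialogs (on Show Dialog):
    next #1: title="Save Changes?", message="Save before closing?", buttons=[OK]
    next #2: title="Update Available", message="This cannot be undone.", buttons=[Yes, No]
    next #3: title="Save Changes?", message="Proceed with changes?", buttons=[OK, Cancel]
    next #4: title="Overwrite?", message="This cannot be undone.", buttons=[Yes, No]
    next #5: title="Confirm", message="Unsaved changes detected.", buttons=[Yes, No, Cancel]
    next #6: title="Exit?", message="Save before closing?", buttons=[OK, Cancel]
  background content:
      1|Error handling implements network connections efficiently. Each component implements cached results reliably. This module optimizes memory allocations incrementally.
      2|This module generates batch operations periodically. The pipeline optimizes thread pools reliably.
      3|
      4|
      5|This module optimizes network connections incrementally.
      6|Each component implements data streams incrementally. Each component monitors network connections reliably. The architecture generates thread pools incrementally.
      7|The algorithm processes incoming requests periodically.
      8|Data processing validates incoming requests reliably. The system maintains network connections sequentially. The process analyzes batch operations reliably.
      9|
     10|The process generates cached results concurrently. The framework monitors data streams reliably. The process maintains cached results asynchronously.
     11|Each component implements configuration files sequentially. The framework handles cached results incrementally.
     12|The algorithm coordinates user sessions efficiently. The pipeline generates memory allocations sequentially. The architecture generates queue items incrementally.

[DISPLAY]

 DialogModal                  ┃        ┃          
──────────────────────────────┨        ┃          
Error handling implements netw┃        ┃          
This module generates batch op┃        ┃          
                              ┃        ┃          
                              ┃        ┃          
This module optimizes network ┃        ┃          
Eac┌──────────────────────┐ata┃━━━━━━━━┛          
The│      Overwrite?      │omi┃                   
Dat│ Save before closing? │nco┃                   
   │ [Yes]  No   Cancel   │   ┃                   
The└──────────────────────┘d r┃                   
Each component implements conf┃                   
The algorithm coordinates user┃                   
                              ┃                   
                              ┃                   
                              ┃                   


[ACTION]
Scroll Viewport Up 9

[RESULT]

     ┏━━━━━━━━━━━━━━━━━━━━━━━━━━━━━━━━━┓          
     ┃ DrawingCanvas                   ┃          
     ┠─────────────────────────────────┨          
━━━━━━━━━━━━━━━━━━━━━━━━━━━━━━┓        ┃          
 DialogModal                  ┃        ┃          
──────────────────────────────┨        ┃          
Error handling implements netw┃        ┃          
This module generates batch op┃        ┃          
                              ┃        ┃          
                              ┃        ┃          
This module optimizes network ┃        ┃          
Eac┌──────────────────────┐ata┃━━━━━━━━┛          
The│      Overwrite?      │omi┃                   
Dat│ Save before closing? │nco┃                   
   │ [Yes]  No   Cancel   │   ┃                   
The└──────────────────────┘d r┃                   
Each component implements conf┃                   


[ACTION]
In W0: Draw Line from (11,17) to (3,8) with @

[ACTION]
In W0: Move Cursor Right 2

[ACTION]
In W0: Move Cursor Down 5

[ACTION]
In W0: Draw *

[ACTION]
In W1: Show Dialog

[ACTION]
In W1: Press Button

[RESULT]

     ┏━━━━━━━━━━━━━━━━━━━━━━━━━━━━━━━━━┓          
     ┃ DrawingCanvas                   ┃          
     ┠─────────────────────────────────┨          
━━━━━━━━━━━━━━━━━━━━━━━━━━━━━━┓        ┃          
 DialogModal                  ┃        ┃          
──────────────────────────────┨        ┃          
Error handling implements netw┃        ┃          
This module generates batch op┃        ┃          
                              ┃        ┃          
                              ┃        ┃          
This module optimizes network ┃        ┃          
Each component implements data┃━━━━━━━━┛          
The algorithm processes incomi┃                   
Data processing validates inco┃                   
                              ┃                   
The process generates cached r┃                   
Each component implements conf┃                   


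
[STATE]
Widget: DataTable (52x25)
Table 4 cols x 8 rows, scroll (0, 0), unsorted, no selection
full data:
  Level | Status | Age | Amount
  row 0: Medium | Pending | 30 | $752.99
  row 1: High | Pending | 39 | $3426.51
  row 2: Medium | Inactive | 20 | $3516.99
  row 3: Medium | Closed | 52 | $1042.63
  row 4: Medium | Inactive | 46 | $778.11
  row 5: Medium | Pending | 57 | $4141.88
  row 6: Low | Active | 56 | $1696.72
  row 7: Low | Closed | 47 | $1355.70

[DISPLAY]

Level │Status  │Age│Amount                          
──────┼────────┼───┼────────                        
Medium│Pending │30 │$752.99                         
High  │Pending │39 │$3426.51                        
Medium│Inactive│20 │$3516.99                        
Medium│Closed  │52 │$1042.63                        
Medium│Inactive│46 │$778.11                         
Medium│Pending │57 │$4141.88                        
Low   │Active  │56 │$1696.72                        
Low   │Closed  │47 │$1355.70                        
                                                    
                                                    
                                                    
                                                    
                                                    
                                                    
                                                    
                                                    
                                                    
                                                    
                                                    
                                                    
                                                    
                                                    
                                                    


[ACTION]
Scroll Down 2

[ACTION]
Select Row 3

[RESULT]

Level │Status  │Age│Amount                          
──────┼────────┼───┼────────                        
Medium│Pending │30 │$752.99                         
High  │Pending │39 │$3426.51                        
Medium│Inactive│20 │$3516.99                        
>edium│Closed  │52 │$1042.63                        
Medium│Inactive│46 │$778.11                         
Medium│Pending │57 │$4141.88                        
Low   │Active  │56 │$1696.72                        
Low   │Closed  │47 │$1355.70                        
                                                    
                                                    
                                                    
                                                    
                                                    
                                                    
                                                    
                                                    
                                                    
                                                    
                                                    
                                                    
                                                    
                                                    
                                                    


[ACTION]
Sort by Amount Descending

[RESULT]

Level │Status  │Age│Amount ▼                        
──────┼────────┼───┼────────                        
Medium│Pending │57 │$4141.88                        
Medium│Inactive│20 │$3516.99                        
High  │Pending │39 │$3426.51                        
>ow   │Active  │56 │$1696.72                        
Low   │Closed  │47 │$1355.70                        
Medium│Closed  │52 │$1042.63                        
Medium│Inactive│46 │$778.11                         
Medium│Pending │30 │$752.99                         
                                                    
                                                    
                                                    
                                                    
                                                    
                                                    
                                                    
                                                    
                                                    
                                                    
                                                    
                                                    
                                                    
                                                    
                                                    
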